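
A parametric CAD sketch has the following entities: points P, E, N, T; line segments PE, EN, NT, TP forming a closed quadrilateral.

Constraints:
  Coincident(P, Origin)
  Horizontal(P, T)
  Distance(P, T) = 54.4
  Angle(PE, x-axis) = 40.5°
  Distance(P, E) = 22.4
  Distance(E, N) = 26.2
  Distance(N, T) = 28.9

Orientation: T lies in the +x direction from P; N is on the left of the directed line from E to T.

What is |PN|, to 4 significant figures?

48.14

Checks: |EN| = 26.20 ✓; |NT| = 28.90 ✓.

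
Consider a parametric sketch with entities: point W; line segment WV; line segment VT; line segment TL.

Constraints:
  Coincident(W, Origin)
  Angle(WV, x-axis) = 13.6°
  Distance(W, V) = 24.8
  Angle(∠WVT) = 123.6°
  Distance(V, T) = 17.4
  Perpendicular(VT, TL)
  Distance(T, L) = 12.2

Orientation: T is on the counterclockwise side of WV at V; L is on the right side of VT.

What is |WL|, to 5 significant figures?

45.258

∠WVT = 123.6°, so VT runs at 13.6° + (180° − 123.6°) = 70.000° from the x-axis; with |VT| = 17.4, T = V + 17.4·(cos 70.000°, sin 70.000°) = (30.056, 22.182). The perpendicularity gives TL at right angles to VT; with |TL| = 12.2 on the right of VT, L = T + 12.2·(0.93969, -0.34202) = (41.520, 18.010). Then |WL| = |L − W| = 45.258.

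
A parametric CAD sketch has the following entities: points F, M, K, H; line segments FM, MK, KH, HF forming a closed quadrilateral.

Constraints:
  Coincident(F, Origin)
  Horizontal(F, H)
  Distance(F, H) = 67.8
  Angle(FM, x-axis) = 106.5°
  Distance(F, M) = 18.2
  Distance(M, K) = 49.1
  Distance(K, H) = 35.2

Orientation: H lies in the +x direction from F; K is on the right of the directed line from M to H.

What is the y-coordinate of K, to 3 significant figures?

-11.5

Checks: |MK| = 49.10 ✓; |KH| = 35.20 ✓.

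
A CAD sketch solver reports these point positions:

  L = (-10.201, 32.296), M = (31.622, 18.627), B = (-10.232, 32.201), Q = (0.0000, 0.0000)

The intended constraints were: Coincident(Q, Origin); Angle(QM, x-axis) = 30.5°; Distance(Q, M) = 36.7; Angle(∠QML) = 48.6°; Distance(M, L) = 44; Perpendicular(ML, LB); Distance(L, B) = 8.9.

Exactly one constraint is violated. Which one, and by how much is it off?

Distance(L, B) = 8.9 — off by 8.80.

Q = (0.00, 0.00) ✓; QM at 30.50° ✓; |QM| = 36.70 ✓; ∠QML = 48.60° ✓; |ML| = 44.00 ✓; ∠(ML, LB) = 90.03° ✓; |LB| = 0.09993 ✗.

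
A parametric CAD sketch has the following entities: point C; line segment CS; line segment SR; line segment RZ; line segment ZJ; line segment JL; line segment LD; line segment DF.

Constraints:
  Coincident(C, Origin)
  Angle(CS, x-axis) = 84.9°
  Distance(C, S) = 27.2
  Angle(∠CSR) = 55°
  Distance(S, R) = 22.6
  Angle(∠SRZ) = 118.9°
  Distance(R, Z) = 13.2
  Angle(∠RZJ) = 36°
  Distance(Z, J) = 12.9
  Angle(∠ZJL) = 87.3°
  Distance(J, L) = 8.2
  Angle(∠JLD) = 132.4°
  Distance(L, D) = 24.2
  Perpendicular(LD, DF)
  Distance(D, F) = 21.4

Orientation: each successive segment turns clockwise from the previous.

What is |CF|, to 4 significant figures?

35.45

∠JLD = 132.4° gives LD at -25.50° from the x-axis; with |LD| = 24.2, D = (41.17, 3.964). The perpendicularity gives DF at right angles to LD, so DF runs at -115.5°; with |DF| = 21.4, F = (31.96, -15.35). Then |CF| = |F − C| = 35.45.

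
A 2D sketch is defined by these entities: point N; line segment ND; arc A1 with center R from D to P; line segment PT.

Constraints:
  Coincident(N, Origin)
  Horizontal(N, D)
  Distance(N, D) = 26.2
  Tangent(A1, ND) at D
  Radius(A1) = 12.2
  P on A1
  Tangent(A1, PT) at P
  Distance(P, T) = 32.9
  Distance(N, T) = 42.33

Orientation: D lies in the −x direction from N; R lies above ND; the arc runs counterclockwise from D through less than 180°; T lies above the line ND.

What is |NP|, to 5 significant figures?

17.199

Checks: ∠(RD, DN) = 90.00° ✓; |RP| = 12.20 ✓; ∠(RP, PT) = 90.00° ✓; |PT| = 32.90 ✓; |NT| = 42.33 ✓.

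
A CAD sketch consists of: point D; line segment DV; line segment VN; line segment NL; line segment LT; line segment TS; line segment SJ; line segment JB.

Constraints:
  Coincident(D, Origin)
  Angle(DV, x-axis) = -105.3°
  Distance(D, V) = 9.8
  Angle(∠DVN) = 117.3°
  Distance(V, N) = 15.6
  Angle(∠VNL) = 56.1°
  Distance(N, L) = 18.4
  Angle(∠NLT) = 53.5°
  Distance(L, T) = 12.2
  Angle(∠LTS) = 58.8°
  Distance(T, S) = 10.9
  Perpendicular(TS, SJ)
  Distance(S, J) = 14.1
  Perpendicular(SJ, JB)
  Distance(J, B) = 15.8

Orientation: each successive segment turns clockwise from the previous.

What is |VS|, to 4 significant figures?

13.33

D is at the origin; DV runs at -105.3° with length 9.8, so V = (-2.586, -9.453). ∠DVN = 117.3° gives VN at -168.0° from the x-axis; with |VN| = 15.6, N = (-17.85, -12.70). ∠VNL = 56.1° gives NL at 68.10° from the x-axis; with |NL| = 18.4, L = (-10.98, 4.376). ∠NLT = 53.5° gives LT at -58.40° from the x-axis; with |LT| = 12.2, T = (-4.589, -6.015). ∠LTS = 58.8° gives TS at -179.6° from the x-axis; with |TS| = 10.9, S = (-15.49, -6.091). Then |VS| = |S − V| = 13.33.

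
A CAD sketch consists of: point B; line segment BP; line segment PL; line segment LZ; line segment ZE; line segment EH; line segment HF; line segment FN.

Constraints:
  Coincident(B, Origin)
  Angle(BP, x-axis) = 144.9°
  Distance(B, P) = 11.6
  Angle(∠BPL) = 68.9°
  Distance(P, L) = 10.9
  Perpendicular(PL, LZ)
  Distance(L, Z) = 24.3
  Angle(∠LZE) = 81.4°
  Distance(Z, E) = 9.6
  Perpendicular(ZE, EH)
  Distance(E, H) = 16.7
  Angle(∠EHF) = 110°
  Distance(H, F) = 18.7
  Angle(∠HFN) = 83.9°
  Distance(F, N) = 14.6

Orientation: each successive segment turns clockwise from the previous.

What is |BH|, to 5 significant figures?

4.4782

∠LZE = 81.4° gives ZE at -154.80° from the x-axis; with |ZE| = 9.6, E = (4.3988, -11.547). ZE ⟂ EH, so EH runs at 115.20°; with |EH| = 16.7, H = (-2.7117, 3.5639). Then |BH| = |H − B| = 4.4782.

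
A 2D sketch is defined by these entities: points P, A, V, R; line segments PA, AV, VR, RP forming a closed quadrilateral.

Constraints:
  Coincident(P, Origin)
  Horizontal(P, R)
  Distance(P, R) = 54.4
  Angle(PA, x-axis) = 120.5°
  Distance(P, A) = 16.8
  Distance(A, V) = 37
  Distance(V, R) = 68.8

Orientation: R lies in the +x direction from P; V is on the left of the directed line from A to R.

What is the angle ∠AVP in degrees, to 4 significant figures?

15.94°

P is at the origin; PR is horizontal with |PR| = 54.4 and R in +x, so R = (54.4, 0). PA runs at 120.5° with |PA| = 16.8, so A = (-8.527, 14.48). V is determined by |AV| = 37.0 and |VR| = 68.8 together: it lies at the intersection of circle(A, 37.0) and circle(R, 68.8). With |AR| = 64.57, the foot of the radical line on AR is 6.232 from A and the perpendicular offset is √(37.0² − 6.232²) = 36.47. Taking the left-of-AR solution: V = (5.723, 48.62).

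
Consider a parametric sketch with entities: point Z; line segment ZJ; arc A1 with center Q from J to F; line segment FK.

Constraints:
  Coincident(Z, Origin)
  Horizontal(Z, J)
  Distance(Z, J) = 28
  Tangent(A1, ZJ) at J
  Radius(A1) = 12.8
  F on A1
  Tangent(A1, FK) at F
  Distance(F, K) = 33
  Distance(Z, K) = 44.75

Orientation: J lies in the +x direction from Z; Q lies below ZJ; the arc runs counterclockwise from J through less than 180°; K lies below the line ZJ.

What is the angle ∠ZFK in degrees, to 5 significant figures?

116.78°

Checks: |QF| = 12.80 ✓; ∠(QF, FK) = 90.00° ✓; |FK| = 33.00 ✓; |ZK| = 44.75 ✓.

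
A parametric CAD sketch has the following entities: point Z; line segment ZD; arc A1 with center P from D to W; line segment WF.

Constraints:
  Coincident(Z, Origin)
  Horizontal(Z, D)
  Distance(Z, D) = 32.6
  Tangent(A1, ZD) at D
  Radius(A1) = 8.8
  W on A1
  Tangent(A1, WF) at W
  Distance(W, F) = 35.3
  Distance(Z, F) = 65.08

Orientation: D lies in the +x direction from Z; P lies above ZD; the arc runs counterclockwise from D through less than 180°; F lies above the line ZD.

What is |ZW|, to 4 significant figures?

41.48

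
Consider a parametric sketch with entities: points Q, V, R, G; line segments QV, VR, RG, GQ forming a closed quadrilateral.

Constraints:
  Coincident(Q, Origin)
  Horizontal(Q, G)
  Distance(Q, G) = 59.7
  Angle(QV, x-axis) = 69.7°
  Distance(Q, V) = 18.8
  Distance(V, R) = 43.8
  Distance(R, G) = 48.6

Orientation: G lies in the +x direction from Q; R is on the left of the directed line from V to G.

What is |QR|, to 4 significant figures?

60.65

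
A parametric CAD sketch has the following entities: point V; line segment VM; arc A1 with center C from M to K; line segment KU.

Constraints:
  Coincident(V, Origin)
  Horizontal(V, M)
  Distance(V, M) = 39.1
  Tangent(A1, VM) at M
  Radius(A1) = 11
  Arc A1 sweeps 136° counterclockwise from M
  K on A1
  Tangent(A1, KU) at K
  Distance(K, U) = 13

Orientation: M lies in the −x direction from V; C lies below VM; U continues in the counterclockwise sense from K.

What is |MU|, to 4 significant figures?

28.00

On A1, M sits at bearing 90° from C; a 136° counterclockwise sweep puts K at bearing 226°, so K = C + 11.0·(cos 226°, sin 226°) = (-46.74, -18.91). Since A1 is tangent to KU there, CK ⟂ KU, so KU runs along (−sin 226°, cos 226°); with |KU| = 13.0, U = (-37.39, -27.94). Then |MU| = |U − M| = 28.00.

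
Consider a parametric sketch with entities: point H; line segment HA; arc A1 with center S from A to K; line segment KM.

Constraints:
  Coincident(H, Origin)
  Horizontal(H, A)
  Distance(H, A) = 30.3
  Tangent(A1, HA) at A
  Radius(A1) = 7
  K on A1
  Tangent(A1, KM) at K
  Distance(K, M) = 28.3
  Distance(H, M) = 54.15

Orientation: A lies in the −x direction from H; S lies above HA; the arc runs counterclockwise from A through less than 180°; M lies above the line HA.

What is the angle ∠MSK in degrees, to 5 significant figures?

76.107°

Checks: |SK| = 7.000 ✓; ∠(SK, KM) = 90.00° ✓; |KM| = 28.30 ✓; |HM| = 54.15 ✓.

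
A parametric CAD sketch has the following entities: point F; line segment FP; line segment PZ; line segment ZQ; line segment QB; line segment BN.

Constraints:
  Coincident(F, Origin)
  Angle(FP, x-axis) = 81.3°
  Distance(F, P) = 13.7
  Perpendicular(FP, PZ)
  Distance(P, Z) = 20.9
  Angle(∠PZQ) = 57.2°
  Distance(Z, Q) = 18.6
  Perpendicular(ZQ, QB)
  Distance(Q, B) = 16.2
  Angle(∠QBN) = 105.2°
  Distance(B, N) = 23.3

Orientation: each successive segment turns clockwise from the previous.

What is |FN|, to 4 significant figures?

29.36

ZQ is perpendicular to QB, so QB runs at 138.5°; with |QB| = 16.2, B = (-1.726, 7.185). ∠QBN = 105.2° gives BN at 63.70° from the x-axis; with |BN| = 23.3, N = (8.598, 28.07). Then |FN| = |N − F| = 29.36.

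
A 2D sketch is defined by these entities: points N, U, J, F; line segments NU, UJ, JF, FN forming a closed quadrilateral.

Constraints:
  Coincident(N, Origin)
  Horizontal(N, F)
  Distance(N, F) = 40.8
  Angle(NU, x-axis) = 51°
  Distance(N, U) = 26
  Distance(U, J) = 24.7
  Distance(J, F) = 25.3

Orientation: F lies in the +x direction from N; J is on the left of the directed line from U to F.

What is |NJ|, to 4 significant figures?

47.78

Checks: |UJ| = 24.70 ✓; |JF| = 25.30 ✓.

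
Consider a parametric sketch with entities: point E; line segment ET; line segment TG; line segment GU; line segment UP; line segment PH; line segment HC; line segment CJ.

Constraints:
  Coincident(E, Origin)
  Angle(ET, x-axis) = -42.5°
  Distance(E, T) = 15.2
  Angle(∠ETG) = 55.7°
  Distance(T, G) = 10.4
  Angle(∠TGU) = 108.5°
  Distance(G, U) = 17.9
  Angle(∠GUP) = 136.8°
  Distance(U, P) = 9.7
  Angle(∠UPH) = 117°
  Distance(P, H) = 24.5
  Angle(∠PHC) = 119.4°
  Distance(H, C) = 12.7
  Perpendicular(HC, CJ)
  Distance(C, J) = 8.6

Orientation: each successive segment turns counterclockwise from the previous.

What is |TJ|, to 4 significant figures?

16.45

∠PHC = 119.4° gives HC at -39.90° from the x-axis; with |HC| = 12.7, C = (-7.324, -26.92). The perpendicularity gives CJ at right angles to HC, so CJ runs at 50.10°; with |CJ| = 8.6, J = (-1.807, -20.33). Then |TJ| = |J − T| = 16.45.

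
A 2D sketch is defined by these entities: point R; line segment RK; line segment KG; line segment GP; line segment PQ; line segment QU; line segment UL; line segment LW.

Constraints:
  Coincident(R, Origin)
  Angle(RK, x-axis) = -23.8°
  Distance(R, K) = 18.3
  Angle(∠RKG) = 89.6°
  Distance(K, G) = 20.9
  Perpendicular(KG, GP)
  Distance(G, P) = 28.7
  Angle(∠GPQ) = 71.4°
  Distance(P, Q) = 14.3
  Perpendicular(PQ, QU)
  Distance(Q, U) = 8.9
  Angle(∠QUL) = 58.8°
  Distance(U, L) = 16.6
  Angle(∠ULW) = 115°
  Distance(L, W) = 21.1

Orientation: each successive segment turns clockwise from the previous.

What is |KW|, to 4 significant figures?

49.04

R is at the origin; RK runs at -23.8° with length 18.3, so K = (16.74, -7.385). ∠RKG = 89.6° gives KG at -114.2° from the x-axis; with |KG| = 20.9, G = (8.176, -26.45). KG is perpendicular to GP, so GP runs at 155.8°; with |GP| = 28.7, P = (-18.00, -14.68). ∠GPQ = 71.4° gives PQ at 47.20° from the x-axis; with |PQ| = 14.3, Q = (-8.285, -4.191). PQ ⟂ QU, so QU runs at -42.80°; with |QU| = 8.9, U = (-1.755, -10.24). ∠QUL = 58.8° gives UL at -164.0° from the x-axis; with |UL| = 16.6, L = (-17.71, -14.81). ∠ULW = 115.0° gives LW at 131.0° from the x-axis; with |LW| = 21.1, W = (-31.56, 1.111). Then |KW| = |W − K| = 49.04.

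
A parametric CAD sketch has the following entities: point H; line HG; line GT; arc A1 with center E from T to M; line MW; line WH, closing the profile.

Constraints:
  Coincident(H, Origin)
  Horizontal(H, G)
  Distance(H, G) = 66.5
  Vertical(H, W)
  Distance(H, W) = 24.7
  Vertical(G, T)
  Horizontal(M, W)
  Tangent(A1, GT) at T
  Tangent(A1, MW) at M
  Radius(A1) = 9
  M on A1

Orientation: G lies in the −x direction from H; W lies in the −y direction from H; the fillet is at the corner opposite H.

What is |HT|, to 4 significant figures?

68.33

H is at the origin; HG is horizontal with |HG| = 66.5 and G on the −x side, so G = (-66.50, 0.000). HW is vertical with |HW| = 24.7 and W on the −y side, so W = (0.000, -24.70). The virtual corner opposite H is at (-66.50, -24.70). Tangency of A1 to GT means the radius ET is perpendicular to GT and since A1 is tangent to MW there, EM ⟂ MW, with radius 9.0, so the center E sits 9.0 in from both sides at E = (-57.50, -15.70). That places the tangent points at T = (-66.50, -15.70) on GT and M = (-57.50, -24.70) on MW. Then |HT| = |T − H| = 68.33.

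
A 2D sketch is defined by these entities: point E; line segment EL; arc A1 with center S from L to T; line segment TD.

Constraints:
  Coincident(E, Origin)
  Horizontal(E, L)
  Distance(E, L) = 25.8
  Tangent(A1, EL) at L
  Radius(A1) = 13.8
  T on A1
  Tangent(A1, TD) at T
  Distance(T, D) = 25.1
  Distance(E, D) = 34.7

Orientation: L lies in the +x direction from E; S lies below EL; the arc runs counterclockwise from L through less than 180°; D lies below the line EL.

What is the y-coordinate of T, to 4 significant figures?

-10.06

Checks: |EL| = 25.80 ✓; ∠(SL, LE) = 90.00° ✓; |ST| = 13.80 ✓; ∠(ST, TD) = 90.00° ✓; |TD| = 25.10 ✓; |ED| = 34.70 ✓.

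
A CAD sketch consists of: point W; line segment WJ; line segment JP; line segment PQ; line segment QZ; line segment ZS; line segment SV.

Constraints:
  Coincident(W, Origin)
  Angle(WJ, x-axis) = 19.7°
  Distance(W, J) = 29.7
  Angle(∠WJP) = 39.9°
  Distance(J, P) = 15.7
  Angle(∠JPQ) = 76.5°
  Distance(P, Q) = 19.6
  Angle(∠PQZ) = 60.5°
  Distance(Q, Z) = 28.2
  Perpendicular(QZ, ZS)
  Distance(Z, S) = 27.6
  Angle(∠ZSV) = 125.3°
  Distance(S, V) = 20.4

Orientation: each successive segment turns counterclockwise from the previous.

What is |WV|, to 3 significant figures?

37.3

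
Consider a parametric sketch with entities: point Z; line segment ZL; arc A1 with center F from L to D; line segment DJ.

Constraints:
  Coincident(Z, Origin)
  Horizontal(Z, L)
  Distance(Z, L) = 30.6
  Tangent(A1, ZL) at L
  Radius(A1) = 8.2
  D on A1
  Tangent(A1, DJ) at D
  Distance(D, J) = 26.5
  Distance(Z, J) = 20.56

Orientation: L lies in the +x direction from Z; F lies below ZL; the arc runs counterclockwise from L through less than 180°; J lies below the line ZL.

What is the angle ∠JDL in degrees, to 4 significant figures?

159.0°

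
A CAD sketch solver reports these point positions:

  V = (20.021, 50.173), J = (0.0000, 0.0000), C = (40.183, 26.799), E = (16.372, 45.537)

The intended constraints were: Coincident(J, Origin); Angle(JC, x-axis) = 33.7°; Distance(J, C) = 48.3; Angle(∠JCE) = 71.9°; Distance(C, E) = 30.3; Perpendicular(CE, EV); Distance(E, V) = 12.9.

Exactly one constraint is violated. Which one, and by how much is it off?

Distance(E, V) = 12.9 — off by 7.00.

J = (0.00, 0.00) ✓; JC at 33.70° ✓; |JC| = 48.30 ✓; ∠JCE = 71.90° ✓; |CE| = 30.30 ✓; ∠(CE, EV) = 90.01° ✓; |EV| = 5.900 ✗.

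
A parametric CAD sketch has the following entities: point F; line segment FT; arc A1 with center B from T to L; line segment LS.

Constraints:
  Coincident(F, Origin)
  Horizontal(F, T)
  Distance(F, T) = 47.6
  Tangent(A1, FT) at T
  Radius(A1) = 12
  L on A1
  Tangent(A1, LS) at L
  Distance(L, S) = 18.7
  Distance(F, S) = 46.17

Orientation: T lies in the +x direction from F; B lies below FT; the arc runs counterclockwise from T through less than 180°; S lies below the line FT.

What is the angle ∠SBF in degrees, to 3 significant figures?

69.3°

F is at the origin; F and T share the same y with |FT| = 47.6 and T on the +x side, so T = (47.6, 0.00). A1 meets FT tangentially, so BT is at right angles to FT, so B = T + (0, -12) = (47.6, -12.0). Since BL ⟂ LS (tangency), |BS| = √(12.0² + 18.7²) = 22.2 regardless of where L sits on A1. So S lies on both circle(F, 46.17) and circle(B, 22.2); the below-FT intersection is S = (34.9, -30.2). L is the foot of the tangent from S: L = (35.6, -11.5).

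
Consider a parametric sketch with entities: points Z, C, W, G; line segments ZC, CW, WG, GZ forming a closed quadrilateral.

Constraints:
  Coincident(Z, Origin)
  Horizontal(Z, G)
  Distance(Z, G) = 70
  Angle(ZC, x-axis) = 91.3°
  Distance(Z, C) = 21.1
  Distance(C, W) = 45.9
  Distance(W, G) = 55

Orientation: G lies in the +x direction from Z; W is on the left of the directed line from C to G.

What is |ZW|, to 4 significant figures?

59.41

Checks: |CW| = 45.90 ✓; |WG| = 55.00 ✓.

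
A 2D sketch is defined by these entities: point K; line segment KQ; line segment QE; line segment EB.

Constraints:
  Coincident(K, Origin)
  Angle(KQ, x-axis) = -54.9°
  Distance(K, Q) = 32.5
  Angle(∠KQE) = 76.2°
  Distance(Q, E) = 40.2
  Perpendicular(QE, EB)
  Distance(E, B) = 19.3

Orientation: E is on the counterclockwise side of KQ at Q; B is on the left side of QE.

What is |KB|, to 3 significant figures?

34.7

K is at the origin; KQ runs at -54.9° with length 32.5, so Q = 32.5·(cos -54.9°, sin -54.9°) = (18.7, -26.6). ∠KQE = 76.2°, so QE runs at -54.9° + (180° − 76.2°) = 48.9° from the x-axis; with |QE| = 40.2, E = Q + 40.2·(cos 48.9°, sin 48.9°) = (45.1, 3.70). The perpendicularity gives EB at right angles to QE; with |EB| = 19.3 on the left of QE, B = E + 19.3·(-0.754, 0.657) = (30.6, 16.4). Then |KB| = |B − K| = 34.7.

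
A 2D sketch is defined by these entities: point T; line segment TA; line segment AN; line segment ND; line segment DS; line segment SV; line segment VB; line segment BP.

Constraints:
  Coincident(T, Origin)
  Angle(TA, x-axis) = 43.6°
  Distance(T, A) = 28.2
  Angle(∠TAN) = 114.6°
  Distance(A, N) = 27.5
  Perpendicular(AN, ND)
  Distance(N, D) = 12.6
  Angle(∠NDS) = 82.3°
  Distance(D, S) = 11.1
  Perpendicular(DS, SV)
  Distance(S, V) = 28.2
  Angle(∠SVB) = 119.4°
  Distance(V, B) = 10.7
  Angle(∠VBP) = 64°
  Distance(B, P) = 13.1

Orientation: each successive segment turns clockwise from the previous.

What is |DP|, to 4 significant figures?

20.40

∠SVB = 119.4° gives VB at -0.1000° from the x-axis; with |VB| = 10.7, B = (56.20, 27.53). ∠VBP = 64.0° gives BP at -116.1° from the x-axis; with |BP| = 13.1, P = (50.44, 15.76). Then |DP| = |P − D| = 20.40.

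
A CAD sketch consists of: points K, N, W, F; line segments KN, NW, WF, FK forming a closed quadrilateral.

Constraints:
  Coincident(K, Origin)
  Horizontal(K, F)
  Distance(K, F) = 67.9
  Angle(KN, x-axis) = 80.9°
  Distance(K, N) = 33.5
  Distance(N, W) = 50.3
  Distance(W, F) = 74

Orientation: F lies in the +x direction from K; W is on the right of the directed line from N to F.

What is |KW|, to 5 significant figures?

16.854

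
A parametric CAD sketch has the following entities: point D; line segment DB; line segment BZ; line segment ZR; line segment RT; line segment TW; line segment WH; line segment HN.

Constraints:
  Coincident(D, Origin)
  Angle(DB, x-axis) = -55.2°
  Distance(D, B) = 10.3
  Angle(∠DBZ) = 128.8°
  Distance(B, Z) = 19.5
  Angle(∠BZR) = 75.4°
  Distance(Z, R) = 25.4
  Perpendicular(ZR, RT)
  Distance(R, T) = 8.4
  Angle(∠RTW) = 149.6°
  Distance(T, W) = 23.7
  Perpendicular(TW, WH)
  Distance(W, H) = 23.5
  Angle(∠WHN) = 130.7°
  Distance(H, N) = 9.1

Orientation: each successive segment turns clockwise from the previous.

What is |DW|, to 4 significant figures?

5.820

ZR is perpendicular to RT, so RT runs at 59.00°; with |RT| = 8.4, T = (-17.07, -6.882). ∠RTW = 149.6° gives TW at 28.60° from the x-axis; with |TW| = 23.7, W = (3.735, 4.463). Then |DW| = |W − D| = 5.820.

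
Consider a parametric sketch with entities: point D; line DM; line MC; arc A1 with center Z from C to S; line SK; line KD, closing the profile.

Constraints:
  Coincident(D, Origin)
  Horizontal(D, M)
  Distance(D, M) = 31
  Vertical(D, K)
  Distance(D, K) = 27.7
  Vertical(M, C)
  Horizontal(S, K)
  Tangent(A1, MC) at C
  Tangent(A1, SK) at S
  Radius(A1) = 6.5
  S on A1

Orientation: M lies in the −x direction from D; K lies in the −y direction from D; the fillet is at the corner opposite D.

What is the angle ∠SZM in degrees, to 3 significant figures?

163°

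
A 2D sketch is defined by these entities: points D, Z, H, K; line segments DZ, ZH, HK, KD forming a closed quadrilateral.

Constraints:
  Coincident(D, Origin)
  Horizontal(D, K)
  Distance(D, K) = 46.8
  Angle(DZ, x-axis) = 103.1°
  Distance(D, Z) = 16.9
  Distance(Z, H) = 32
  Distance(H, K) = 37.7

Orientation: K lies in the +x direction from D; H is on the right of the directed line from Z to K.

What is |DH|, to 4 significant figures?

16.21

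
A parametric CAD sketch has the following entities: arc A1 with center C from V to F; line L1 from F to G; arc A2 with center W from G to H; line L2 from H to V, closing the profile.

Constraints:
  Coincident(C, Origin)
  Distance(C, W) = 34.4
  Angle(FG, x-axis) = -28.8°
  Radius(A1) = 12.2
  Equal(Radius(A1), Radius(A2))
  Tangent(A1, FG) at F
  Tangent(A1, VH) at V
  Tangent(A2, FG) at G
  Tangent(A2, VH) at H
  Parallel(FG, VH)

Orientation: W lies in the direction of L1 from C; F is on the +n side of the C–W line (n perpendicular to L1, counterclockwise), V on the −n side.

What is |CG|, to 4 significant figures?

36.50

The slot axis is L1's direction at -28.8°, so u = (cos -28.8°, sin -28.8°) = (0.8763, -0.4818) and n = (−sin -28.8°, cos -28.8°) = (0.4818, 0.8763). C is at the origin and W lies 34.4 along u from C, so W = 34.4·u = (30.14, -16.57). Tangency of A1 to both parallel lines with radius 12.2 puts F and V at C ± 12.2·n: F = (5.877, 10.69), V = (-5.877, -10.69). Equal radii place G and H the same way about W: G = W + 12.2·n = (36.02, -5.881), H = W − 12.2·n = (24.27, -27.26). Then |CG| = |G − C| = 36.50.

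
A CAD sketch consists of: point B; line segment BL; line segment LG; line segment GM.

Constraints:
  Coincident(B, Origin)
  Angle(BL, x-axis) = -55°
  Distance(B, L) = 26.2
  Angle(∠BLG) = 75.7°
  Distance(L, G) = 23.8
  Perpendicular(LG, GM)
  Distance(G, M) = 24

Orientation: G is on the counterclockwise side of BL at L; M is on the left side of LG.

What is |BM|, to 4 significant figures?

17.38

B is at the origin; BL runs at -55.0° with length 26.2, so L = 26.2·(cos -55.0°, sin -55.0°) = (15.03, -21.46). ∠BLG = 75.7°, so LG runs at -55.0° + (180° − 75.7°) = 49.30° from the x-axis; with |LG| = 23.8, G = L + 23.8·(cos 49.30°, sin 49.30°) = (30.55, -3.418). LG is perpendicular to GM; with |GM| = 24.0 on the left of LG, M = G + 24.0·(-0.7581, 0.6521) = (12.35, 12.23). Then |BM| = |M − B| = 17.38.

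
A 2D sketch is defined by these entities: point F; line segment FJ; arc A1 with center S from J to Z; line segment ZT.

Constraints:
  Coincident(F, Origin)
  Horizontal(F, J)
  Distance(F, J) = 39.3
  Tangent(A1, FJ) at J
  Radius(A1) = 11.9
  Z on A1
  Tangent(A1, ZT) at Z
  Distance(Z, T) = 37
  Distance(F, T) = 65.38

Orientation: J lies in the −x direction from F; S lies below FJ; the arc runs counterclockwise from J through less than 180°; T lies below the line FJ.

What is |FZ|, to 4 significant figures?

52.96

Checks: ∠(SJ, JF) = 90.00° ✓; |SZ| = 11.90 ✓; ∠(SZ, ZT) = 90.00° ✓; |ZT| = 37.00 ✓; |FT| = 65.38 ✓.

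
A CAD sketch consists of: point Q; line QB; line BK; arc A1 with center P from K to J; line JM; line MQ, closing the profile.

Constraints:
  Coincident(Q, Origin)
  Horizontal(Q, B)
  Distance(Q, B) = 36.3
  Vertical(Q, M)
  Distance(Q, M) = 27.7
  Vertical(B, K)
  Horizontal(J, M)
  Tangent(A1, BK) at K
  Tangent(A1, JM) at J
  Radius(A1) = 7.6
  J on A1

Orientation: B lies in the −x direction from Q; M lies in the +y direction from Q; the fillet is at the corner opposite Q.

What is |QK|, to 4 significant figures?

41.49

Q is at the origin; Q and B share the same y with |QB| = 36.3 and B on the −x side, so B = (-36.30, 0.000). QM is vertical with |QM| = 27.7 and M on the +y side, so M = (0.000, 27.70). The virtual corner opposite Q is at (-36.30, 27.70). Tangency of A1 to BK means the radius PK is perpendicular to BK and since A1 is tangent to JM there, PJ ⟂ JM, with radius 7.6, so the center P sits 7.6 in from both sides at P = (-28.70, 20.10). That places the tangent points at K = (-36.30, 20.10) on BK and J = (-28.70, 27.70) on JM. Then |QK| = |K − Q| = 41.49.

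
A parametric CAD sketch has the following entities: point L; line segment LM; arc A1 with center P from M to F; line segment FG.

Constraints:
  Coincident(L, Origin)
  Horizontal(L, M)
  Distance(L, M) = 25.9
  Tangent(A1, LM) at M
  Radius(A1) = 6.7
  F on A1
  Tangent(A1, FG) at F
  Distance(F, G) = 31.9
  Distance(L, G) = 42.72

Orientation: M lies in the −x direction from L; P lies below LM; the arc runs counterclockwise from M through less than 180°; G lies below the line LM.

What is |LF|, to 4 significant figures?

33.37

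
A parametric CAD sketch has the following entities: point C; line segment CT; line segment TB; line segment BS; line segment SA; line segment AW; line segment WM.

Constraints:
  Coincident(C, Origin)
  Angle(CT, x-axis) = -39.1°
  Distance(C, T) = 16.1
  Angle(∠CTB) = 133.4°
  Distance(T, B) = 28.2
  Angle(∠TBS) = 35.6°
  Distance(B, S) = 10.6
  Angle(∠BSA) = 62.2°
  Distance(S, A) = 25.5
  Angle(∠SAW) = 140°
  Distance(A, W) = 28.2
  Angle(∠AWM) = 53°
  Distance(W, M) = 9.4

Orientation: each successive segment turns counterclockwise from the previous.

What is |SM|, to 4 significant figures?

43.00

∠SAW = 140.0° gives AW at -50.30° from the x-axis; with |AW| = 28.2, W = (48.98, -48.68). ∠AWM = 53.0° gives WM at 76.70° from the x-axis; with |WM| = 9.4, M = (51.14, -39.53). Then |SM| = |M − S| = 43.00.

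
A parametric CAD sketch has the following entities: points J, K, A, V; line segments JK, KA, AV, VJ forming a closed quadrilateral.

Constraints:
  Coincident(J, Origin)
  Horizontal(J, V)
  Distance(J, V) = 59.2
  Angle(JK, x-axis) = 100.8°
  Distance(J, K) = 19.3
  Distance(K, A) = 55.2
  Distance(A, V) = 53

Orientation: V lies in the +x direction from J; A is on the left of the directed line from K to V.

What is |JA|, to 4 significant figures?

65.36

Checks: JK at 100.8° ✓; |KA| = 55.20 ✓; |AV| = 53.00 ✓.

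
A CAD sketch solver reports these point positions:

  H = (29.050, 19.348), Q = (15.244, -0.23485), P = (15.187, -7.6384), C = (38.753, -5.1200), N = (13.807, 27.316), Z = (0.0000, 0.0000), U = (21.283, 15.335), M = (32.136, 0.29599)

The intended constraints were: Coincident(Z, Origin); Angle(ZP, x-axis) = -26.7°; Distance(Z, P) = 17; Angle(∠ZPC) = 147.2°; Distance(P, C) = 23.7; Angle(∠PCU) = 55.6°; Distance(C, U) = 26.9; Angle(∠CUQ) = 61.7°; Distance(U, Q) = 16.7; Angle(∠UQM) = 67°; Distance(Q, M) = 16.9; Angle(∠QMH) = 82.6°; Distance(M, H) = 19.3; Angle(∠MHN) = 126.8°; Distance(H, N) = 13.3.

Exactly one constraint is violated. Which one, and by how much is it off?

Distance(H, N) = 13.3 — off by 3.90.

Z = (0.00, 0.00) ✓; ZP at -26.70° ✓; |ZP| = 17.00 ✓; ∠ZPC = 147.2° ✓; |PC| = 23.70 ✓; ∠PCU = 55.60° ✓; |CU| = 26.90 ✓; ∠CUQ = 61.70° ✓; |UQ| = 16.70 ✓; ∠UQM = 67.00° ✓; |QM| = 16.90 ✓; ∠QMH = 82.60° ✓; |MH| = 19.30 ✓; ∠MHN = 126.8° ✓; |HN| = 17.20 ✗.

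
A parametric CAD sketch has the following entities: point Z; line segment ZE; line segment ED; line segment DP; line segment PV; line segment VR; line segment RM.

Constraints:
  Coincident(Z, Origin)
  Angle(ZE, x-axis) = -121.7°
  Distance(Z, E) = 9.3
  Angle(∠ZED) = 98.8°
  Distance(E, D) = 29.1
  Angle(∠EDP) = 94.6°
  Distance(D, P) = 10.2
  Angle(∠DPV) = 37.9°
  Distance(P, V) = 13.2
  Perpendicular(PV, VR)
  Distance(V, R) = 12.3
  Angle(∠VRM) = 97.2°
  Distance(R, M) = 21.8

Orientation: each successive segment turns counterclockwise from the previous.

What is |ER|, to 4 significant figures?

31.08

∠DPV = 37.9° gives PV at -173.0° from the x-axis; with |PV| = 13.2, V = (11.36, -21.22). The perpendicularity gives VR at right angles to PV, so VR runs at -83.00°; with |VR| = 12.3, R = (12.86, -33.43). Then |ER| = |R − E| = 31.08.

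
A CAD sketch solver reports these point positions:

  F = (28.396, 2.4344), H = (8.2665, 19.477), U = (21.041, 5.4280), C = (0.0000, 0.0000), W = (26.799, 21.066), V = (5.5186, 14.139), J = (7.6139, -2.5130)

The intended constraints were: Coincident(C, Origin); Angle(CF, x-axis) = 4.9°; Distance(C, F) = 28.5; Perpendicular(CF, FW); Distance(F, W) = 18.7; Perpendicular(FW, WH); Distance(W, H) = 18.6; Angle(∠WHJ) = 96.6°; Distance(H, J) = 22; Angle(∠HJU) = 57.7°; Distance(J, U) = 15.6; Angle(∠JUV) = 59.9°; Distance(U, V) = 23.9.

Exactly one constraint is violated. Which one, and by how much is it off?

Distance(U, V) = 23.9 — off by 6.10.

C = (0.00, 0.00) ✓; CF at 4.900° ✓; |CF| = 28.50 ✓; ∠(CF, FW) = 90.00° ✓; |FW| = 18.70 ✓; ∠(FW, WH) = 90.00° ✓; |WH| = 18.60 ✓; ∠WHJ = 96.60° ✓; |HJ| = 22.00 ✓; ∠HJU = 57.70° ✓; |JU| = 15.60 ✓; ∠JUV = 59.90° ✓; |UV| = 17.80 ✗.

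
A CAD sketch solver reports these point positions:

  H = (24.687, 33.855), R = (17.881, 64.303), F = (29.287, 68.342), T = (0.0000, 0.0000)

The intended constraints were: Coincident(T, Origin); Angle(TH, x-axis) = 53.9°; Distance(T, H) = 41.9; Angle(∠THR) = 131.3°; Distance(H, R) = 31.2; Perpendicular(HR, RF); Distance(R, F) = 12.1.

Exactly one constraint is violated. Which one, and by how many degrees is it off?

Perpendicular(HR, RF) — off by 6.90°.

T = (0.00, 0.00) ✓; TH at 53.90° ✓; |TH| = 41.90 ✓; ∠THR = 131.3° ✓; |HR| = 31.20 ✓; ∠(HR, RF) = 83.10° ✗; |RF| = 12.10 ✓.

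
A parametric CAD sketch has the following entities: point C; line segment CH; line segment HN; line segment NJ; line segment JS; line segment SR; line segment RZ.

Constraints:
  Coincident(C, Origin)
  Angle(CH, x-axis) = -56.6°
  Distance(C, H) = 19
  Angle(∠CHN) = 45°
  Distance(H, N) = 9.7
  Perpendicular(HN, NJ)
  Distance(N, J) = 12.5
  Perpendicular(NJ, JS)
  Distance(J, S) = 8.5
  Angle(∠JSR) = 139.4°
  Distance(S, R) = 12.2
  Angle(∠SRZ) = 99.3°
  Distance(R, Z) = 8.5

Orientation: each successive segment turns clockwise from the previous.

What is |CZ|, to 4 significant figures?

23.50

C is at the origin; CH runs at -56.6° with length 19.0, so H = (10.46, -15.86). ∠CHN = 45.0° gives HN at 168.4° from the x-axis; with |HN| = 9.7, N = (0.9573, -13.91). HN is perpendicular to NJ, so NJ runs at 78.40°; with |NJ| = 12.5, J = (3.471, -1.667). NJ is perpendicular to JS, so JS runs at -11.60°; with |JS| = 8.5, S = (11.80, -3.376). ∠JSR = 139.4° gives SR at -52.20° from the x-axis; with |SR| = 12.2, R = (19.27, -13.02). ∠SRZ = 99.3° gives RZ at -132.9° from the x-axis; with |RZ| = 8.5, Z = (13.49, -19.24). Then |CZ| = |Z − C| = 23.50.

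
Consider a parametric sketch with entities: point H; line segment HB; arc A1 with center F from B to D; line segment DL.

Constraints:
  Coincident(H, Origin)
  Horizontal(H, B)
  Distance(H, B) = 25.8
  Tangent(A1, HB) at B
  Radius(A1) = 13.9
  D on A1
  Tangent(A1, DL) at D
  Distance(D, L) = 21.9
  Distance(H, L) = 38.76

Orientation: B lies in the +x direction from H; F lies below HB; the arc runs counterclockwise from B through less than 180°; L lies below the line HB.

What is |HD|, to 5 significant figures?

18.866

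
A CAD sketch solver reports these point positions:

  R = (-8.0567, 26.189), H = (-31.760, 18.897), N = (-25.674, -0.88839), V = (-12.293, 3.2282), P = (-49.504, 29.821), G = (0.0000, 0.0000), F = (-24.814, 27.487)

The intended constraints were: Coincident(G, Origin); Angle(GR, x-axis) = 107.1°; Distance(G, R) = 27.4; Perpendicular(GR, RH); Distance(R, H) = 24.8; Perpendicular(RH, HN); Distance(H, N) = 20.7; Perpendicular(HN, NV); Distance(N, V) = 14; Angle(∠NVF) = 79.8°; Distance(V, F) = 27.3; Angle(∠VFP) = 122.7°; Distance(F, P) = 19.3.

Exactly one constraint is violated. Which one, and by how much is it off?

Distance(F, P) = 19.3 — off by 5.50.

G = (0.00, 0.00) ✓; GR at 107.1° ✓; |GR| = 27.40 ✓; ∠(GR, RH) = 90.00° ✓; |RH| = 24.80 ✓; ∠(RH, HN) = 90.00° ✓; |HN| = 20.70 ✓; ∠(HN, NV) = 90.00° ✓; |NV| = 14.00 ✓; ∠NVF = 79.80° ✓; |VF| = 27.30 ✓; ∠VFP = 122.7° ✓; |FP| = 24.80 ✗.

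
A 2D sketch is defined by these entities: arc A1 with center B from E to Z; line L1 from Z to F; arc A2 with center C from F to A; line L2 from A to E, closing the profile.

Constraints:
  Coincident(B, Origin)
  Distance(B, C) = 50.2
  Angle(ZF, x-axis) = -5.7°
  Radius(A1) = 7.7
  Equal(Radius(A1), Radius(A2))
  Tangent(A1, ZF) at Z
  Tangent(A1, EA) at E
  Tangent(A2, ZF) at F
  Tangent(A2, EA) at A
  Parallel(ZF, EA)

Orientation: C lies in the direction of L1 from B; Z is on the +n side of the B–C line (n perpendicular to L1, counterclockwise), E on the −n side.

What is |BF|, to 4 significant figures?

50.79

Tangency of A1 to both parallel lines with radius 7.7 puts Z and E at B ± 7.7·n: Z = (0.7648, 7.662), E = (-0.7648, -7.662). Equal radii place F and A the same way about C: F = C + 7.7·n = (50.72, 2.676), A = C − 7.7·n = (49.19, -12.65). Then |BF| = |F − B| = 50.79.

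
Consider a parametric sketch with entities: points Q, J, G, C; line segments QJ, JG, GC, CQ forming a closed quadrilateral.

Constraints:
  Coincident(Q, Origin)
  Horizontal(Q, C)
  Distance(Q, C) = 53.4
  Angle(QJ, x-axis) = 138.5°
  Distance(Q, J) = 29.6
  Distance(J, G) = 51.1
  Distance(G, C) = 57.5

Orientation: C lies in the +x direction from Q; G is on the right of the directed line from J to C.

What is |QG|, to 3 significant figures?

25.6

Checks: |JG| = 51.10 ✓; |GC| = 57.50 ✓.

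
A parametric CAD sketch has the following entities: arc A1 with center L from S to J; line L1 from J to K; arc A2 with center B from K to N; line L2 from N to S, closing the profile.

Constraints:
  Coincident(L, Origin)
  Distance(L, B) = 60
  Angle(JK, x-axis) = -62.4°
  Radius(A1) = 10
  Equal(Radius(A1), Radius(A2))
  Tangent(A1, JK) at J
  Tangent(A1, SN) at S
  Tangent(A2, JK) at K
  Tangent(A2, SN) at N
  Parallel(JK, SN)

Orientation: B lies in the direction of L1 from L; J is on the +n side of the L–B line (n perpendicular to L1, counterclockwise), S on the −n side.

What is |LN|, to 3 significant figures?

60.8

The slot axis is L1's direction at -62.4°, so u = (cos -62.4°, sin -62.4°) = (0.463, -0.886) and n = (−sin -62.4°, cos -62.4°) = (0.886, 0.463). L is at the origin and B lies 60.0 along u from L, so B = 60.0·u = (27.8, -53.2). Tangency of A1 to both parallel lines with radius 10.0 puts J and S at L ± 10.0·n: J = (8.86, 4.63), S = (-8.86, -4.63). Equal radii place K and N the same way about B: K = B + 10.0·n = (36.7, -48.5), N = B − 10.0·n = (18.9, -57.8). Then |LN| = |N − L| = 60.8.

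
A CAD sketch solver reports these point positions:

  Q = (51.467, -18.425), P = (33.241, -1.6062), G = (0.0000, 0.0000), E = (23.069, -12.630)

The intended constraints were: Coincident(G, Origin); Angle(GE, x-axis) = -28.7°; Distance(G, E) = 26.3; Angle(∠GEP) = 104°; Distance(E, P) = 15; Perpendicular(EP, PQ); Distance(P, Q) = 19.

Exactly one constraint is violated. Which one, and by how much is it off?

Distance(P, Q) = 19 — off by 5.80.

G = (0.00, 0.00) ✓; GE at -28.70° ✓; |GE| = 26.30 ✓; ∠GEP = 104.0° ✓; |EP| = 15.00 ✓; ∠(EP, PQ) = 90.00° ✓; |PQ| = 24.80 ✗.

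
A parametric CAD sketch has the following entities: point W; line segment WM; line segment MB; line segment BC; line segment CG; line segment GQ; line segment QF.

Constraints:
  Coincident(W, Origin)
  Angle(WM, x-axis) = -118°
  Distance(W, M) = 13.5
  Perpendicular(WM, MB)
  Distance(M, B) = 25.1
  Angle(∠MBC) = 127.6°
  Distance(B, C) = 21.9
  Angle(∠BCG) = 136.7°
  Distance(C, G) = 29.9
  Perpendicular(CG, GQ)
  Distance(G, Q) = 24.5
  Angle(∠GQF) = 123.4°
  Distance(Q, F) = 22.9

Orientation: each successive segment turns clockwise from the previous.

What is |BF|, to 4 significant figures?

34.67

CG ⟂ GQ, so GQ runs at -33.70°; with |GQ| = 24.5, Q = (4.821, 32.74). ∠GQF = 123.4° gives QF at -90.30° from the x-axis; with |QF| = 22.9, F = (4.701, 9.839). Then |BF| = |F − B| = 34.67.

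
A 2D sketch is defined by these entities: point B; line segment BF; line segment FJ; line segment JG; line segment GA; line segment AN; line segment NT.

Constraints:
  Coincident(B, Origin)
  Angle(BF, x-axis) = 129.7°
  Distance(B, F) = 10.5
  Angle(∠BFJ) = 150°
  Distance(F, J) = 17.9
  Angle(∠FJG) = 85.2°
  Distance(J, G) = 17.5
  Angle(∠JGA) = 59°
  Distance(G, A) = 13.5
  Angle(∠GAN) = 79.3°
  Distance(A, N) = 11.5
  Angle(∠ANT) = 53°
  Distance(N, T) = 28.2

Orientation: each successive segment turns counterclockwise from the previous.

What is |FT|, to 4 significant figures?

34.18

B is at the origin; BF runs at 129.7° with length 10.5, so F = (-6.707, 8.079). ∠BFJ = 150.0° gives FJ at 159.7° from the x-axis; with |FJ| = 17.9, J = (-23.50, 14.29). ∠FJG = 85.2° gives JG at -105.5° from the x-axis; with |JG| = 17.5, G = (-28.17, -2.575). ∠JGA = 59.0° gives GA at 15.50° from the x-axis; with |GA| = 13.5, A = (-15.16, 1.033). ∠GAN = 79.3° gives AN at 116.2° from the x-axis; with |AN| = 11.5, N = (-20.24, 11.35). ∠ANT = 53.0° gives NT at -116.8° from the x-axis; with |NT| = 28.2, T = (-32.95, -13.82). Then |FT| = |T − F| = 34.18.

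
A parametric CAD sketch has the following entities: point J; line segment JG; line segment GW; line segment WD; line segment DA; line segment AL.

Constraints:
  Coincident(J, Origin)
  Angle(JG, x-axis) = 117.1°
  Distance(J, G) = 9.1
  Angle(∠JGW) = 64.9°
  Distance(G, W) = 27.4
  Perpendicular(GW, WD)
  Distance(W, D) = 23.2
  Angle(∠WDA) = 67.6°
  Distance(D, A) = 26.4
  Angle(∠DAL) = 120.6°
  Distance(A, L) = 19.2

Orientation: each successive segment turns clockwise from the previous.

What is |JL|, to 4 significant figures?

14.56

J is at the origin; JG runs at 117.1° with length 9.1, so G = (-4.145, 8.101). ∠JGW = 64.9° gives GW at 2.000° from the x-axis; with |GW| = 27.4, W = (23.24, 9.057). GW is perpendicular to WD, so WD runs at -88.00°; with |WD| = 23.2, D = (24.05, -14.13). ∠WDA = 67.6° gives DA at 159.6° from the x-axis; with |DA| = 26.4, A = (-0.6967, -4.926). ∠DAL = 120.6° gives AL at 100.2° from the x-axis; with |AL| = 19.2, L = (-4.097, 13.97). Then |JL| = |L − J| = 14.56.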